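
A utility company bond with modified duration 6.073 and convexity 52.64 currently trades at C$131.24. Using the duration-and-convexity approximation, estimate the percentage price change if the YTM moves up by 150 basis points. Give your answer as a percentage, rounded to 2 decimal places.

-8.52%

Duration effect: -D_mod·Δy = -6.073 × (+0.015) = -0.091095
Convexity effect: ½·C·(Δy)² = 0.5 × 52.64 × (0.015)² = +0.0059220
ΔP/P ≈ -0.091095 + 0.0059220 = -0.085173
= -8.5173%.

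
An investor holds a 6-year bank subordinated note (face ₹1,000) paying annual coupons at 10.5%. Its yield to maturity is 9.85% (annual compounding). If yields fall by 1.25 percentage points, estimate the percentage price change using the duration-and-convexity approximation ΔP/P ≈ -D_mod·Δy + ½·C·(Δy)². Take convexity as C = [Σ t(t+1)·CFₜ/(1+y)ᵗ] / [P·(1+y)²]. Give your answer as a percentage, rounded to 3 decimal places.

With y = 0.0985:
  t   CF        PV=CF/(1+0.0985)^t    t·PV        t(t+1)·PV
  1       105.00        95.5849        95.5849         191.1698
  2       105.00        87.0140       174.0280         522.0841
  3       105.00        79.2117       237.6350         950.5399
  4       105.00        72.1089       288.4357       1,442.1786
  5       105.00        65.6431       328.2154       1,969.2926
  6     1,105.00       628.8715     3,773.2290      26,412.6028
  Σ                  1,028.4341     4,897.1280      31,487.8678
P = 1,028.4341; D_Mac = 4.76173 yrs; D_mod = 4.33476 yrs; C = 25.37270.
Duration effect: -4.33476 × (-0.0125) = +0.054184
Convexity effect: 0.5 × 25.37270 × (-0.0125)² = +0.0019822
ΔP/P ≈ +0.054184 + 0.0019822 = +0.056167 = +5.6167%.

+5.617%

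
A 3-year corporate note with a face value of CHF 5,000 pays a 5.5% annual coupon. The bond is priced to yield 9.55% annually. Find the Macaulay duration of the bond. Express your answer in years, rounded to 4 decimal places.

2.8372 years

Periodic yield y = 0.0955. Discount each cash flow and weight by its year:
  t   CF        PV=CF/(1+0.0955)^t    t·PV
  1       275.00       251.0269       251.0269
  2       275.00       229.1437       458.2874
  3     5,275.00     4,012.2254    12,036.6761
  Σ                  4,492.3960    12,745.9904
Price P = Σ PV = 4,492.3960.
Macaulay duration = Σ(t·PV) / P = 12,745.9904 / 4,492.3960 = 2.83724 years.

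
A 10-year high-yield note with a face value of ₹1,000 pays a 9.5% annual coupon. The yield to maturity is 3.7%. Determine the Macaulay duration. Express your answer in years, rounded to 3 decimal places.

7.459 years

Periodic yield y = 0.037. Discount each cash flow and weight by its year:
  t   CF        PV=CF/(1+0.037)^t    t·PV
  1        95.00        91.6104        91.6104
  2        95.00        88.3418       176.6835
  3        95.00        85.1897       255.5692
  4        95.00        82.1502       328.6008
  5        95.00        79.2191       396.0954
  6        95.00        76.3926       458.3554
  7        95.00        73.6669       515.6682
  8        95.00        71.0385       568.3077
  9        95.00        68.5038       616.5344
  10    1,095.00       761.4240     7,614.2399
  Σ                  1,477.5369    11,021.6649
Price P = Σ PV = 1,477.5369.
Macaulay duration = Σ(t·PV) / P = 11,021.6649 / 1,477.5369 = 7.45949 years.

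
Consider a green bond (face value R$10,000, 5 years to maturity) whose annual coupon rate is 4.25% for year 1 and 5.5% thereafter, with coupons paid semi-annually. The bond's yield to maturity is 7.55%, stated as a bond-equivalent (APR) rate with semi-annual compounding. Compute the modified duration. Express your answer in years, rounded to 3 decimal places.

Periodic yield y = 0.03775. First find Macaulay duration:
  t   CF        PV=CF/(1+0.03775)^t    t·PV
  1       212.50       204.7699       204.7699
  2       212.50       197.3211       394.6421
  3       275.00       246.0676       738.2029
  4       275.00       237.1165       948.4659
  5       275.00       228.4909     1,142.4547
  6       275.00       220.1792     1,321.0751
  7       275.00       212.1698     1,485.1884
  8       275.00       204.4517     1,635.6137
  9       275.00       197.0144     1,773.1298
  10   10,275.00     7,093.3993    70,933.9934
  Σ                  9,040.9804    80,577.5358
P = 9,040.9804; Macaulay duration = 80,577.5358 / 9,040.9804 = 8.91248 half-year periods = 4.45624 years.
Modified duration = D_Mac / (1 + y) = 4.45624 / 1.03775 = 4.29414 years.

4.294 years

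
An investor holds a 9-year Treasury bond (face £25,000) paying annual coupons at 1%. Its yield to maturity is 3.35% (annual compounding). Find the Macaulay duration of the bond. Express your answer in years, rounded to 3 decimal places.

Periodic yield y = 0.0335. Discount each cash flow and weight by its year:
  t   CF        PV=CF/(1+0.0335)^t    t·PV
  1       250.00       241.8965       241.8965
  2       250.00       234.0556       468.1112
  3       250.00       226.4689       679.4067
  4       250.00       219.1281       876.5124
  5       250.00       212.0253     1,060.1263
  6       250.00       205.1526     1,230.9159
  7       250.00       198.5028     1,389.5196
  8       250.00       192.0685     1,536.5481
  9    25,250.00    18,770.1202   168,931.0818
  Σ                 20,499.4185   176,414.1185
Price P = Σ PV = 20,499.4185.
Macaulay duration = Σ(t·PV) / P = 176,414.1185 / 20,499.4185 = 8.60581 years.

8.606 years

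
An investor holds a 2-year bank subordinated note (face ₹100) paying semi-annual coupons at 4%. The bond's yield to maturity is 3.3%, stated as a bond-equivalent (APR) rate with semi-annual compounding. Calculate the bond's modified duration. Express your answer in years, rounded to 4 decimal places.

Periodic yield y = 0.0165. First find Macaulay duration:
  t   CF        PV=CF/(1+0.0165)^t    t·PV
  1         2.00         1.9675         1.9675
  2         2.00         1.9356         3.8712
  3         2.00         1.9042         5.7125
  4       102.00        95.5368       382.1472
  Σ                    101.3441       393.6984
P = 101.3441; Macaulay duration = 393.6984 / 101.3441 = 3.88477 half-year periods = 1.94238 years.
Modified duration = D_Mac / (1 + y) = 1.94238 / 1.0165 = 1.91086 years.

1.9109 years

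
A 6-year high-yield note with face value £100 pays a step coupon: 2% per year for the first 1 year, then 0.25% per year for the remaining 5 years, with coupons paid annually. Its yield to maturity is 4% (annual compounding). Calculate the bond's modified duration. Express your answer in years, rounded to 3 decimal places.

Periodic yield y = 0.04. First find Macaulay duration:
  t   CF        PV=CF/(1+0.04)^t    t·PV
  1         2.00         1.9231         1.9231
  2         0.25         0.2311         0.4623
  3         0.25         0.2222         0.6667
  4         0.25         0.2137         0.8548
  5         0.25         0.2055         1.0274
  6       100.25        79.2290       475.3742
  Σ                     82.0247       480.3085
P = 82.0247; Macaulay duration = 480.3085 / 82.0247 = 5.85566 years.
Modified duration = D_Mac / (1 + y) = 5.85566 / 1.04 = 5.63044 years.

5.630 years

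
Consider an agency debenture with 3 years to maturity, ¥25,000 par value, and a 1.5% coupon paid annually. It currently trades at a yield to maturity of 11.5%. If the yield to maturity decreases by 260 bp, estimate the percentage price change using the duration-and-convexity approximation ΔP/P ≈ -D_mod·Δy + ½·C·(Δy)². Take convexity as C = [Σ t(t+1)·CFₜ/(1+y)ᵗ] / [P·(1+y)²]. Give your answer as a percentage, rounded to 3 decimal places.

With y = 0.115:
  t   CF        PV=CF/(1+0.115)^t    t·PV        t(t+1)·PV
  1       375.00       336.3229       336.3229         672.6457
  2       375.00       301.6349       603.2697       1,809.8092
  3    25,375.00    18,305.4938    54,916.4814     219,665.9256
  Σ                 18,943.4515    55,856.0740     222,148.3805
P = 18,943.4515; D_Mac = 2.94857 yrs; D_mod = 2.64446 yrs; C = 9.43266.
Duration effect: -2.64446 × (-0.026) = +0.068756
Convexity effect: 0.5 × 9.43266 × (-0.026)² = +0.0031882
ΔP/P ≈ +0.068756 + 0.0031882 = +0.071944 = +7.1944%.

+7.194%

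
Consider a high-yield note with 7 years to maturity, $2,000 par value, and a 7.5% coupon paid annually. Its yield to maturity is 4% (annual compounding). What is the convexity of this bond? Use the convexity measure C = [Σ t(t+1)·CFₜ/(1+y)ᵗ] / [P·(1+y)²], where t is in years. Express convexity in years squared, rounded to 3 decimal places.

With y = 0.04:
  t   CF        PV=CF/(1+0.04)^t    t·PV        t(t+1)·PV
  1       150.00       144.2308       144.2308         288.4615
  2       150.00       138.6834       277.3669         832.1006
  3       150.00       133.3495       400.0484       1,600.1934
  4       150.00       128.2206       512.8825       2,564.4126
  5       150.00       123.2891       616.4453       3,698.6720
  6       150.00       118.5472       711.2831       4,978.9815
  7     2,150.00     1,633.8233    11,436.7631      91,494.1047
  Σ                  2,420.1438    14,099.0200     105,456.9264
P = 2,420.1438.
Convexity = Σ t(t+1)·PV / [P·(1+y)²] = 105,456.9264 / (2,420.1438 × 1.081600) = 40.28722.

40.287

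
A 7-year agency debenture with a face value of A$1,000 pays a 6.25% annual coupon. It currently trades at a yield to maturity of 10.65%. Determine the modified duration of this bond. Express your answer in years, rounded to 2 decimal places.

5.17 years

Periodic yield y = 0.1065. First find Macaulay duration:
  t   CF        PV=CF/(1+0.1065)^t    t·PV
  1        62.50        56.4844        56.4844
  2        62.50        51.0478       102.0956
  3        62.50        46.1345       138.4035
  4        62.50        41.6941       166.7763
  5        62.50        37.6810       188.4052
  6        62.50        34.0543       204.3256
  7     1,062.50       523.2015     3,662.4108
  Σ                    790.2976     4,518.9014
P = 790.2976; Macaulay duration = 4,518.9014 / 790.2976 = 5.71797 years.
Modified duration = D_Mac / (1 + y) = 5.71797 / 1.1065 = 5.16762 years.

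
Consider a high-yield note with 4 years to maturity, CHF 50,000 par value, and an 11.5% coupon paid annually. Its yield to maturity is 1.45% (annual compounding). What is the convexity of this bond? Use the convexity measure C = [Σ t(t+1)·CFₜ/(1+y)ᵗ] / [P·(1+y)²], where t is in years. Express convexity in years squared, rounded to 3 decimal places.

With y = 0.0145:
  t   CF        PV=CF/(1+0.0145)^t    t·PV        t(t+1)·PV
  1     5,750.00     5,667.8167     5,667.8167      11,335.6333
  2     5,750.00     5,586.8079    11,173.6159      33,520.8477
  3     5,750.00     5,506.9571    16,520.8712      66,083.4848
  4    55,750.00    52,630.3995   210,521.5978   1,052,607.9891
  Σ                 69,391.9811   243,883.9016   1,163,547.9549
P = 69,391.9811.
Convexity = Σ t(t+1)·PV / [P·(1+y)²] = 1,163,547.9549 / (69,391.9811 × 1.029210) = 16.29187.

16.292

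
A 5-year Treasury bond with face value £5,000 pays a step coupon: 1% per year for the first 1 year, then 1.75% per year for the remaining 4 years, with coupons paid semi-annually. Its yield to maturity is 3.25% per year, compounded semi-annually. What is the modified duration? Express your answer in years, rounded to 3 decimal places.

4.755 years

Periodic yield y = 0.01625. First find Macaulay duration:
  t   CF        PV=CF/(1+0.01625)^t    t·PV
  1        25.00        24.6002        24.6002
  2        25.00        24.2069        48.4138
  3        43.75        41.6847       125.0540
  4        43.75        41.0181       164.0725
  5        43.75        40.3622       201.8112
  6        43.75        39.7168       238.3011
  7        43.75        39.0818       273.5723
  8        43.75        38.4568       307.6547
  9        43.75        37.8419       340.5772
  10    5,043.75     4,292.8723    42,928.7226
  Σ                  4,619.8418    44,652.7797
P = 4,619.8418; Macaulay duration = 44,652.7797 / 4,619.8418 = 9.66543 half-year periods = 4.83272 years.
Modified duration = D_Mac / (1 + y) = 4.83272 / 1.01625 = 4.75544 years.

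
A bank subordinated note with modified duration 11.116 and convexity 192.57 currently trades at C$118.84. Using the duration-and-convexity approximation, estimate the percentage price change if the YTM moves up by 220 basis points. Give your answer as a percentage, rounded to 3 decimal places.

-19.795%

Duration effect: -D_mod·Δy = -11.116 × (+0.022) = -0.244552
Convexity effect: ½·C·(Δy)² = 0.5 × 192.57 × (0.022)² = +0.04660194
ΔP/P ≈ -0.244552 + 0.04660194 = -0.19795006
= -19.795006%.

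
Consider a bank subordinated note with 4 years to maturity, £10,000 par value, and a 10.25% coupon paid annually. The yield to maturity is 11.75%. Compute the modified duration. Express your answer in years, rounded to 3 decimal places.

3.099 years

Periodic yield y = 0.1175. First find Macaulay duration:
  t   CF        PV=CF/(1+0.1175)^t    t·PV
  1     1,025.00       917.2260       917.2260
  2     1,025.00       820.7838     1,641.5677
  3     1,025.00       734.4822     2,203.4466
  4    11,025.00     7,069.4963    28,277.9852
  Σ                  9,541.9883    33,040.2254
P = 9,541.9883; Macaulay duration = 33,040.2254 / 9,541.9883 = 3.46261 years.
Modified duration = D_Mac / (1 + y) = 3.46261 / 1.1175 = 3.09854 years.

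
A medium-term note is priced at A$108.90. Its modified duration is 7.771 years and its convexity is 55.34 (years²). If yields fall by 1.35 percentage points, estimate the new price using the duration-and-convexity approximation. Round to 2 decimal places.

Duration effect: -D_mod·Δy = -7.771 × (-0.0135) = +0.1049085
Convexity effect: ½·C·(Δy)² = 0.5 × 55.34 × (-0.0135)² = +0.0050428575
ΔP/P ≈ +0.1049085 + 0.0050428575 = +0.1099513575
New price ≈ 108.90 × (1 + 0.1099513575) = 120.87370283175.

A$120.87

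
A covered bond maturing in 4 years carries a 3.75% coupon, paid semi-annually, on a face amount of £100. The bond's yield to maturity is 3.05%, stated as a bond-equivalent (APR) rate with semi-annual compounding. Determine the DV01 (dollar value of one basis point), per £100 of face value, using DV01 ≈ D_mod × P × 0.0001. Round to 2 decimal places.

Periodic yield y = 0.01525.
  t   CF        PV=CF/(1+0.01525)^t    t·PV
  1        1.875         1.8468         1.8468
  2        1.875         1.8191         3.6382
  3        1.875         1.7918         5.3753
  4        1.875         1.7649         7.0594
  5        1.875         1.7383         8.6917
  6        1.875         1.7122        10.2734
  7        1.875         1.6865        11.8056
  8      101.875        90.2576       722.0606
  Σ                    102.6172       770.7511
P = 102.6172; D_Mac = 7.51093 half-year periods = 3.75547 yrs; D_mod = 3.69906 yrs.
DV01 ≈ 3.69906 × 102.6172 × 0.0001 = 0.037959.

£0.04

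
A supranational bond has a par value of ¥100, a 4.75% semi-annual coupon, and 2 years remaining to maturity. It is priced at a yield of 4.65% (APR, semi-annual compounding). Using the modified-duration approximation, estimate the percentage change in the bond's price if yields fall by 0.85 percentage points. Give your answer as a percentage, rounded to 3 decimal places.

+1.605%

Periodic yield y = 0.02325. Modified duration first:
  t   CF        PV=CF/(1+0.02325)^t    t·PV
  1        2.375         2.3210         2.3210
  2        2.375         2.2683         4.5366
  3        2.375         2.2168         6.6503
  4      102.375        93.3828       373.5312
  Σ                    100.1889       387.0391
P = 100.1889; D_Mac = 3.86309 half-year periods = 1.93155 yrs; D_mod = 1.93155/(1+0.02325) = 1.88766 yrs.
ΔP/P ≈ -D_mod · Δy = -1.88766 × (-0.0085) = +0.016045 = +1.6045%.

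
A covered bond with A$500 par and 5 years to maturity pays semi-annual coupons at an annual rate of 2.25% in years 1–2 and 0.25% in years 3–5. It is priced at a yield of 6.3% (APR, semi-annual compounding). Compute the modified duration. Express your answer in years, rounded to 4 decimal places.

Periodic yield y = 0.0315. First find Macaulay duration:
  t   CF        PV=CF/(1+0.0315)^t    t·PV
  1        5.625         5.4532         5.4532
  2        5.625         5.2867        10.5734
  3        5.625         5.1252        15.3757
  4        5.625         4.9687        19.8749
  5        0.625         0.5352         2.6761
  6        0.625         0.5189         3.1133
  7        0.625         0.5030         3.5212
  8        0.625         0.4877         3.9014
  9        0.625         0.4728         4.2550
  10     500.625       367.1303     3,671.3028
  Σ                    390.4818     3,740.0471
P = 390.4818; Macaulay duration = 3,740.0471 / 390.4818 = 9.57803 half-year periods = 4.78902 years.
Modified duration = D_Mac / (1 + y) = 4.78902 / 1.0315 = 4.64277 years.

4.6428 years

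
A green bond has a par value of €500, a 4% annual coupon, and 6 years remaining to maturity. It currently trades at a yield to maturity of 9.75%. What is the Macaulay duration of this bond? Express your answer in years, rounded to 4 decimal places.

Periodic yield y = 0.0975. Discount each cash flow and weight by its year:
  t   CF        PV=CF/(1+0.0975)^t    t·PV
  1        20.00        18.2232        18.2232
  2        20.00        16.6043        33.2086
  3        20.00        15.1292        45.3876
  4        20.00        13.7852        55.1406
  5        20.00        12.5605        62.8026
  6       520.00       297.5611     1,785.3667
  Σ                    373.8635     2,000.1294
Price P = Σ PV = 373.8635.
Macaulay duration = Σ(t·PV) / P = 2,000.1294 / 373.8635 = 5.34989 years.

5.3499 years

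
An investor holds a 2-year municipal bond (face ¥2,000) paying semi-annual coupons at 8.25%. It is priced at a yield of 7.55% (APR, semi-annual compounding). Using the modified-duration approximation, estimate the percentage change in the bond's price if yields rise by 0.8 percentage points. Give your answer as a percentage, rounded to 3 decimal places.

-1.453%

Periodic yield y = 0.03775. Modified duration first:
  t   CF        PV=CF/(1+0.03775)^t    t·PV
  1        82.50        79.4989        79.4989
  2        82.50        76.6070       153.2140
  3        82.50        73.8203       221.4609
  4     2,082.50     1,795.6184     7,182.4735
  Σ                  2,025.5446     7,636.6473
P = 2,025.5446; D_Mac = 3.77017 half-year periods = 1.88508 yrs; D_mod = 1.88508/(1+0.03775) = 1.81651 yrs.
ΔP/P ≈ -D_mod · Δy = -1.81651 × (+0.008) = -0.014532 = -1.4532%.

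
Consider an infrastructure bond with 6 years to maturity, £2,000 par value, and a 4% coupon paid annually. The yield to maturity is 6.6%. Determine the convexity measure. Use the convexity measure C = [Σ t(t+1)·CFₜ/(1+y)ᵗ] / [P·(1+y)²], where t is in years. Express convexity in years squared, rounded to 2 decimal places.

32.14

With y = 0.066:
  t   CF        PV=CF/(1+0.066)^t    t·PV        t(t+1)·PV
  1        80.00        75.0469        75.0469         150.0938
  2        80.00        70.4005       140.8009         422.4028
  3        80.00        66.0417       198.1252         792.5006
  4        80.00        61.9528       247.8113       1,239.0567
  5        80.00        58.1171       290.5855       1,743.5131
  6     2,080.00     1,417.4903     8,504.9420      59,534.5941
  Σ                  1,749.0494     9,457.3119      63,882.1612
P = 1,749.0494.
Convexity = Σ t(t+1)·PV / [P·(1+y)²] = 63,882.1612 / (1,749.0494 × 1.136356) = 32.14128.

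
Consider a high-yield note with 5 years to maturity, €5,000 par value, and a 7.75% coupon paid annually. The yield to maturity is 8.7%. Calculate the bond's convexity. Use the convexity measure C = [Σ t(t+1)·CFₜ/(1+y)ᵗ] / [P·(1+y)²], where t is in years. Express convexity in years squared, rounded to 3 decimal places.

20.808

With y = 0.087:
  t   CF        PV=CF/(1+0.087)^t    t·PV        t(t+1)·PV
  1       387.50       356.4857       356.4857         712.9715
  2       387.50       327.9538       655.9075       1,967.7226
  3       387.50       301.7054       905.1162       3,620.4647
  4       387.50       277.5579     1,110.2314       5,551.1572
  5     5,387.50     3,550.0916    17,750.4582     106,502.7489
  Σ                  4,813.7944    20,778.1990     118,355.0649
P = 4,813.7944.
Convexity = Σ t(t+1)·PV / [P·(1+y)²] = 118,355.0649 / (4,813.7944 × 1.181569) = 20.80847.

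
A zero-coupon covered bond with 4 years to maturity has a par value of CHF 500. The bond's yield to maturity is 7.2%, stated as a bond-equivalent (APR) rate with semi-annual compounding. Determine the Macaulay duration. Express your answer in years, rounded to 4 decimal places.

4.0000 years

A zero-coupon bond has a single cash flow at maturity, so its Macaulay duration equals its maturity: 4 years.
(Equivalently: 8 semi-annual periods ÷ 2 = 4 years.)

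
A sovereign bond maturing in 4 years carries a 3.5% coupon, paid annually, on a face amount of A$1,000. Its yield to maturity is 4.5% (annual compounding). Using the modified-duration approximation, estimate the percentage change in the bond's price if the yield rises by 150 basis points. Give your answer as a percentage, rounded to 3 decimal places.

-5.451%

Periodic yield y = 0.045. Modified duration first:
  t   CF        PV=CF/(1+0.045)^t    t·PV
  1        35.00        33.4928        33.4928
  2        35.00        32.0505        64.1011
  3        35.00        30.6704        92.0111
  4     1,035.00       867.9110     3,471.6440
  Σ                    964.1247     3,661.2490
P = 964.1247; D_Mac = 3.79748 yrs; D_mod = 3.79748/(1+0.045) = 3.63396 yrs.
ΔP/P ≈ -D_mod · Δy = -3.63396 × (+0.015) = -0.054509 = -5.4509%.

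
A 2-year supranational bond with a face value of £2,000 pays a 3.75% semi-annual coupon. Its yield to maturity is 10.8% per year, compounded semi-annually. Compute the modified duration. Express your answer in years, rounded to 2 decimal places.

Periodic yield y = 0.054. First find Macaulay duration:
  t   CF        PV=CF/(1+0.054)^t    t·PV
  1        37.50        35.5787        35.5787
  2        37.50        33.7559        67.5119
  3        37.50        32.0265        96.0795
  4     2,037.50     1,650.9548     6,603.8191
  Σ                  1,752.3159     6,802.9892
P = 1,752.3159; Macaulay duration = 6,802.9892 / 1,752.3159 = 3.88228 half-year periods = 1.94114 years.
Modified duration = D_Mac / (1 + y) = 1.94114 / 1.054 = 1.84169 years.

1.84 years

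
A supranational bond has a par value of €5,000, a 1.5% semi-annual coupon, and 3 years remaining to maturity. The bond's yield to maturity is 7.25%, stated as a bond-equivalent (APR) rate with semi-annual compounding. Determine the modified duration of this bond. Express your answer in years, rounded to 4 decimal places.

Periodic yield y = 0.03625. First find Macaulay duration:
  t   CF        PV=CF/(1+0.03625)^t    t·PV
  1        37.50        36.1882        36.1882
  2        37.50        34.9222        69.8445
  3        37.50        33.7006       101.1018
  4        37.50        32.5217       130.0868
  5        37.50        31.3840       156.9201
  6     5,037.50     4,068.4389    24,410.6334
  Σ                  4,237.1556    24,904.7747
P = 4,237.1556; Macaulay duration = 24,904.7747 / 4,237.1556 = 5.87771 half-year periods = 2.93886 years.
Modified duration = D_Mac / (1 + y) = 2.93886 / 1.03625 = 2.83605 years.

2.8360 years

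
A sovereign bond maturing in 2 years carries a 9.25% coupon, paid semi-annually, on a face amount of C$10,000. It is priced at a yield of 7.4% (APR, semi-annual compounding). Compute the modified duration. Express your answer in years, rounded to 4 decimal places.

Periodic yield y = 0.037. First find Macaulay duration:
  t   CF        PV=CF/(1+0.037)^t    t·PV
  1       462.50       445.9981       445.9981
  2       462.50       430.0849       860.1699
  3       462.50       414.7396     1,244.2187
  4    10,462.50     9,047.3303    36,189.3212
  Σ                 10,338.1529    38,739.7078
P = 10,338.1529; Macaulay duration = 38,739.7078 / 10,338.1529 = 3.74726 half-year periods = 1.87363 years.
Modified duration = D_Mac / (1 + y) = 1.87363 / 1.037 = 1.80678 years.

1.8068 years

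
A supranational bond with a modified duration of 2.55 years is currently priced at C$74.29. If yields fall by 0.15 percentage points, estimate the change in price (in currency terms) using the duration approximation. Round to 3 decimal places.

Duration approximation: ΔP/P ≈ -D_mod · Δy = -2.55 × (-0.0015) = +0.003825.
ΔP ≈ 74.29 × (+0.003825) = +0.28415925.

+C$0.284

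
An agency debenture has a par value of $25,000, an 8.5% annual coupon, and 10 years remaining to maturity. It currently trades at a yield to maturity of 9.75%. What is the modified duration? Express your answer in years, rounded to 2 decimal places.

Periodic yield y = 0.0975. First find Macaulay duration:
  t   CF        PV=CF/(1+0.0975)^t    t·PV
  1     2,125.00     1,936.2187     1,936.2187
  2     2,125.00     1,764.2084     3,528.4167
  3     2,125.00     1,607.4791     4,822.4374
  4     2,125.00     1,464.6735     5,858.6939
  5     2,125.00     1,334.5544     6,672.7721
  6     2,125.00     1,215.9949     7,295.9695
  7     2,125.00     1,107.9680     7,755.7763
  8     2,125.00     1,009.5381     8,076.3046
  9     2,125.00       919.8525     8,278.6721
  10   27,125.00    10,698.5386   106,985.3859
  Σ                 23,059.0262   161,210.6474
P = 23,059.0262; Macaulay duration = 161,210.6474 / 23,059.0262 = 6.99122 years.
Modified duration = D_Mac / (1 + y) = 6.99122 / 1.0975 = 6.37013 years.

6.37 years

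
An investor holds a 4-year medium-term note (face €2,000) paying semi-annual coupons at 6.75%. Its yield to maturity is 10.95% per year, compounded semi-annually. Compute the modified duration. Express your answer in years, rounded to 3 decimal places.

Periodic yield y = 0.05475. First find Macaulay duration:
  t   CF        PV=CF/(1+0.05475)^t    t·PV
  1        67.50        63.9962        63.9962
  2        67.50        60.6743       121.3486
  3        67.50        57.5248       172.5744
  4        67.50        54.5388       218.1552
  5        67.50        51.7078       258.5390
  6        67.50        49.0238       294.1425
  7        67.50        46.4790       325.3532
  8     2,067.50     1,349.7373    10,797.8983
  Σ                  1,733.6820    12,252.0075
P = 1,733.6820; Macaulay duration = 12,252.0075 / 1,733.6820 = 7.06704 half-year periods = 3.53352 years.
Modified duration = D_Mac / (1 + y) = 3.53352 / 1.05475 = 3.35010 years.

3.350 years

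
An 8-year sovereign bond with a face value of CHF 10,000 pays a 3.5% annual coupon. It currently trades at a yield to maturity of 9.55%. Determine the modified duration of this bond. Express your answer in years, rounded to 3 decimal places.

6.278 years

Periodic yield y = 0.0955. First find Macaulay duration:
  t   CF        PV=CF/(1+0.0955)^t    t·PV
  1       350.00       319.4888       319.4888
  2       350.00       291.6374       583.2749
  3       350.00       266.2140       798.6420
  4       350.00       243.0069       972.0274
  5       350.00       221.8228     1,109.1139
  6       350.00       202.4854     1,214.9125
  7       350.00       184.8338     1,293.8365
  8    10,350.00     4,989.3193    39,914.5541
  Σ                  6,718.8084    46,205.8501
P = 6,718.8084; Macaulay duration = 46,205.8501 / 6,718.8084 = 6.87709 years.
Modified duration = D_Mac / (1 + y) = 6.87709 / 1.0955 = 6.27758 years.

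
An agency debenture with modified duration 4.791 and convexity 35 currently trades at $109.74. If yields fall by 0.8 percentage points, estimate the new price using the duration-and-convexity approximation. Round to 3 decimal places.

$114.069

Duration effect: -D_mod·Δy = -4.791 × (-0.008) = +0.038328
Convexity effect: ½·C·(Δy)² = 0.5 × 35 × (-0.008)² = +0.0011200
ΔP/P ≈ +0.038328 + 0.0011200 = +0.039448
New price ≈ 109.74 × (1 + 0.039448) = 114.06902352.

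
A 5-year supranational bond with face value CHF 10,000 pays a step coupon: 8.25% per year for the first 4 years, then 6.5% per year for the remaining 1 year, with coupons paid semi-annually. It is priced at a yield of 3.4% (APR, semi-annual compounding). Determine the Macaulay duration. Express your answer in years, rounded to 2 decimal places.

4.28 years

Periodic yield y = 0.017. Discount each cash flow and weight by its period:
  t   CF        PV=CF/(1+0.017)^t    t·PV
  1       412.50       405.6047       405.6047
  2       412.50       398.8247       797.6494
  3       412.50       392.1580     1,176.4740
  4       412.50       385.6028     1,542.4111
  5       412.50       379.1571     1,895.7855
  6       412.50       372.8192     2,236.9150
  7       412.50       366.5872     2,566.1103
  8       412.50       360.4594     2,883.6750
  9       325.00       279.2510     2,513.2593
  10   10,325.00     8,723.2944    87,232.9443
  Σ                 12,063.7585   103,250.8286
Price P = Σ PV = 12,063.7585.
Macaulay duration = Σ(t·PV) / P = 103,250.8286 / 12,063.7585 = 8.55876 half-year periods.
In years: 8.55876 / 2 = 4.27938 years.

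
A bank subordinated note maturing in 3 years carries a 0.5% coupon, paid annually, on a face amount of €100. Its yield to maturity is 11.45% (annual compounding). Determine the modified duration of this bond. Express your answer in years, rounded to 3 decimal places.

2.676 years

Periodic yield y = 0.1145. First find Macaulay duration:
  t   CF        PV=CF/(1+0.1145)^t    t·PV
  1         0.50         0.4486         0.4486
  2         0.50         0.4025         0.8051
  3       100.50        72.5982       217.7946
  Σ                     73.4494       219.0483
P = 73.4494; Macaulay duration = 219.0483 / 73.4494 = 2.98230 years.
Modified duration = D_Mac / (1 + y) = 2.98230 / 1.1145 = 2.67591 years.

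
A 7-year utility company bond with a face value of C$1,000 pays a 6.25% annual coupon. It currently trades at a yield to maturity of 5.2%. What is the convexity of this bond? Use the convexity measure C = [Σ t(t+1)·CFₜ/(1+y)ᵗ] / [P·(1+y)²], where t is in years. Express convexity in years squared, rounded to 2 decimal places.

40.26

With y = 0.052:
  t   CF        PV=CF/(1+0.052)^t    t·PV        t(t+1)·PV
  1        62.50        59.4106        59.4106         118.8213
  2        62.50        56.4740       112.9480         338.8440
  3        62.50        53.6825       161.0475         644.1901
  4        62.50        51.0290       204.1160       1,020.5800
  5        62.50        48.5067       242.5333       1,455.1996
  6        62.50        46.1090       276.6539       1,936.5774
  7     1,062.50       745.1072     5,215.7504      41,726.0032
  Σ                  1,060.3190     6,272.4598      47,240.2156
P = 1,060.3190.
Convexity = Σ t(t+1)·PV / [P·(1+y)²] = 47,240.2156 / (1,060.3190 × 1.106704) = 40.25723.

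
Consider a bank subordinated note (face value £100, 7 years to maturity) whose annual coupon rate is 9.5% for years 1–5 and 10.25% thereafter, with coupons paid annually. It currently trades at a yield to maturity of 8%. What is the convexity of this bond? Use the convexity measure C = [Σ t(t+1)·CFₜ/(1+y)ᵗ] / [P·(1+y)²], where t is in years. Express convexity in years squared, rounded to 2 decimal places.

With y = 0.08:
  t   CF        PV=CF/(1+0.08)^t    t·PV        t(t+1)·PV
  1         9.50         8.7963         8.7963          17.5926
  2         9.50         8.1447        16.2894          48.8683
  3         9.50         7.5414        22.6242          90.4969
  4         9.50         6.9828        27.9311         139.6557
  5         9.50         6.4655        32.3277         193.9662
  6        10.25         6.4592        38.7554         271.2880
  7       110.25        64.3298       450.3087       3,602.4697
  Σ                    108.7198       597.0329       4,364.3374
P = 108.7198.
Convexity = Σ t(t+1)·PV / [P·(1+y)²] = 4,364.3374 / (108.7198 × 1.166400) = 34.41614.

34.42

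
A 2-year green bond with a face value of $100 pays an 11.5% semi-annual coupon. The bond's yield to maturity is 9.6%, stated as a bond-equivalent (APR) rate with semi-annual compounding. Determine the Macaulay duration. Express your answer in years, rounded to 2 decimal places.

Periodic yield y = 0.048. Discount each cash flow and weight by its period:
  t   CF        PV=CF/(1+0.048)^t    t·PV
  1         5.75         5.4866         5.4866
  2         5.75         5.2353        10.4707
  3         5.75         4.9956        14.9867
  4       105.75        87.6668       350.6673
  Σ                    103.3844       381.6113
Price P = Σ PV = 103.3844.
Macaulay duration = Σ(t·PV) / P = 381.6113 / 103.3844 = 3.69119 half-year periods.
In years: 3.69119 / 2 = 1.84559 years.

1.85 years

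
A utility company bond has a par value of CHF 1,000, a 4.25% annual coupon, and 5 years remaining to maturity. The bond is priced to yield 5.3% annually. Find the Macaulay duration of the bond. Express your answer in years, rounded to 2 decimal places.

4.60 years

Periodic yield y = 0.053. Discount each cash flow and weight by its year:
  t   CF        PV=CF/(1+0.053)^t    t·PV
  1        42.50        40.3609        40.3609
  2        42.50        38.3294        76.6588
  3        42.50        36.4002       109.2006
  4        42.50        34.5681       138.2724
  5     1,042.50       805.2564     4,026.2822
  Σ                    954.9150     4,390.7749
Price P = Σ PV = 954.9150.
Macaulay duration = Σ(t·PV) / P = 4,390.7749 / 954.9150 = 4.59808 years.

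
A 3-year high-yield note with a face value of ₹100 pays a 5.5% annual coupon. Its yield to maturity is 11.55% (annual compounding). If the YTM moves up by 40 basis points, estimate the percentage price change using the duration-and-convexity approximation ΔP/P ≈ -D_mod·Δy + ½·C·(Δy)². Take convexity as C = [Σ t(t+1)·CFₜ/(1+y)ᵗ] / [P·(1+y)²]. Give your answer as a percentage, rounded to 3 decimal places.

With y = 0.1155:
  t   CF        PV=CF/(1+0.1155)^t    t·PV        t(t+1)·PV
  1         5.50         4.9305         4.9305           9.8610
  2         5.50         4.4200         8.8400          26.5201
  3       105.50        76.0053       228.0158         912.0633
  Σ                     85.3558       241.7864         948.4444
P = 85.3558; D_Mac = 2.83269 yrs; D_mod = 2.53939 yrs; C = 8.92976.
Duration effect: -2.53939 × (+0.004) = -0.010158
Convexity effect: 0.5 × 8.92976 × (0.004)² = +0.0000714
ΔP/P ≈ -0.010158 + 0.0000714 = -0.010086 = -1.0086%.

-1.009%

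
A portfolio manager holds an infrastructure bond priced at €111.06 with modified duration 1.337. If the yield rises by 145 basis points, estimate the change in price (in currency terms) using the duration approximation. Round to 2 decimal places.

Duration approximation: ΔP/P ≈ -D_mod · Δy = -1.337 × (+0.0145) = -0.0193865.
ΔP ≈ 111.06 × (-0.0193865) = -2.15306469.

-€2.15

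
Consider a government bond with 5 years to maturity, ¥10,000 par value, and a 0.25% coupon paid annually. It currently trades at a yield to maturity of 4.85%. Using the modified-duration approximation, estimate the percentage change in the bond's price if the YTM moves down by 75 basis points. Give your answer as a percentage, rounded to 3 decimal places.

Periodic yield y = 0.0485. Modified duration first:
  t   CF        PV=CF/(1+0.0485)^t    t·PV
  1        25.00        23.8436        23.8436
  2        25.00        22.7407        45.4813
  3        25.00        21.6888        65.0663
  4        25.00        20.6855        82.7420
  5    10,025.00     7,911.1971    39,555.9857
  Σ                  8,000.1557    39,773.1190
P = 8,000.1557; D_Mac = 4.97154 yrs; D_mod = 4.97154/(1+0.0485) = 4.74158 yrs.
ΔP/P ≈ -D_mod · Δy = -4.74158 × (-0.0075) = +0.035562 = +3.5562%.

+3.556%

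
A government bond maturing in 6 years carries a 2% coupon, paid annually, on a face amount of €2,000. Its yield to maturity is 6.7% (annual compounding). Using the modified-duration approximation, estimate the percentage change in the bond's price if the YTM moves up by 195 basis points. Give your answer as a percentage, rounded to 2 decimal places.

-10.35%

Periodic yield y = 0.067. Modified duration first:
  t   CF        PV=CF/(1+0.067)^t    t·PV
  1        40.00        37.4883        37.4883
  2        40.00        35.1343        70.2686
  3        40.00        32.9281        98.7843
  4        40.00        30.8605       123.4418
  5        40.00        28.9226       144.6132
  6     2,040.00     1,382.4316     8,294.5896
  Σ                  1,547.7654     8,769.1857
P = 1,547.7654; D_Mac = 5.66571 yrs; D_mod = 5.66571/(1+0.067) = 5.30994 yrs.
ΔP/P ≈ -D_mod · Δy = -5.30994 × (+0.0195) = -0.103544 = -10.3544%.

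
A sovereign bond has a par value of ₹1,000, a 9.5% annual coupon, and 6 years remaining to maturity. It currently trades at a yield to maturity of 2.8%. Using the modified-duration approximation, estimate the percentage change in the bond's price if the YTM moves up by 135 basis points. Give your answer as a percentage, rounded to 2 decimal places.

Periodic yield y = 0.028. Modified duration first:
  t   CF        PV=CF/(1+0.028)^t    t·PV
  1        95.00        92.4125        92.4125
  2        95.00        89.8954       179.7908
  3        95.00        87.4469       262.3406
  4        95.00        85.0650       340.2602
  5        95.00        82.7481       413.7405
  6     1,095.00       927.8023     5,566.8136
  Σ                  1,365.3701     6,855.3581
P = 1,365.3701; D_Mac = 5.02088 yrs; D_mod = 5.02088/(1+0.028) = 4.88412 yrs.
ΔP/P ≈ -D_mod · Δy = -4.88412 × (+0.0135) = -0.065936 = -6.5936%.

-6.59%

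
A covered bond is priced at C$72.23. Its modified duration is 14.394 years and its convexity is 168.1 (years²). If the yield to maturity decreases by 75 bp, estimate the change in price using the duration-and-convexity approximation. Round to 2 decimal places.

Duration effect: -D_mod·Δy = -14.394 × (-0.0075) = +0.107955
Convexity effect: ½·C·(Δy)² = 0.5 × 168.1 × (-0.0075)² = +0.0047278125
ΔP/P ≈ +0.107955 + 0.0047278125 = +0.1126828125
ΔP ≈ 72.23 × (+0.1126828125) = +8.139079546875.

+C$8.14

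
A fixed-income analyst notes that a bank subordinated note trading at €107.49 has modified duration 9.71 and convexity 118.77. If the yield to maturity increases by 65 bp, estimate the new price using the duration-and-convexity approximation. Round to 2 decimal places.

€100.98

Duration effect: -D_mod·Δy = -9.71 × (+0.0065) = -0.063115
Convexity effect: ½·C·(Δy)² = 0.5 × 118.77 × (0.0065)² = +0.00250901625
ΔP/P ≈ -0.063115 + 0.00250901625 = -0.06060598375
New price ≈ 107.49 × (1 - 0.06060598375) = 100.9754628067125.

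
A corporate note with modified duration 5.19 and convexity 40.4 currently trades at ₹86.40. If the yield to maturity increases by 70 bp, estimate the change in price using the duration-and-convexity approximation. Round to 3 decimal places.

Duration effect: -D_mod·Δy = -5.19 × (+0.007) = -0.036330
Convexity effect: ½·C·(Δy)² = 0.5 × 40.4 × (0.007)² = +0.0009898
ΔP/P ≈ -0.036330 + 0.0009898 = -0.0353402
ΔP ≈ 86.40 × (-0.0353402) = -3.05339328.

-₹3.053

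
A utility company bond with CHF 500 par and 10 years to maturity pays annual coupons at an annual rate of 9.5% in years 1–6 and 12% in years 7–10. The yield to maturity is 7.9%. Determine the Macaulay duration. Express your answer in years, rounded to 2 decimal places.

Periodic yield y = 0.079. Discount each cash flow and weight by its year:
  t   CF        PV=CF/(1+0.079)^t    t·PV
  1        47.50        44.0222        44.0222
  2        47.50        40.7991        81.5982
  3        47.50        37.8120       113.4359
  4        47.50        35.0435       140.1741
  5        47.50        32.4778       162.3889
  6        47.50        30.0999       180.5994
  7        60.00        35.2372       246.6603
  8        60.00        32.6573       261.2580
  9        60.00        30.2662       272.3960
  10      560.00       261.8024     2,618.0237
  Σ                    580.2176     4,120.5568
Price P = Σ PV = 580.2176.
Macaulay duration = Σ(t·PV) / P = 4,120.5568 / 580.2176 = 7.10174 years.

7.10 years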